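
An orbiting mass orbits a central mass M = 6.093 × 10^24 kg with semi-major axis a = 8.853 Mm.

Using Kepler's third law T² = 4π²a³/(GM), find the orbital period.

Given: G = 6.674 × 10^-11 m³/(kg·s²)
M = 6.093 × 10^24 kg
GM = G × M = 6.674 × 10^-11 × 6.093 × 10^24 = 4.06647 × 10^14 m³/s²
a = 8.853 Mm = 8.853 × 10^6 m
a³ = 6.93859 × 10^20 m³
T = 2π √(a³/GM) = 2π √((6.93859 × 10^20) / (4.06647 × 10^14)) = 2π × 1306.25 s
T = 8207.42 s ≈ 2.28 hours

Final answer: 2.28 hours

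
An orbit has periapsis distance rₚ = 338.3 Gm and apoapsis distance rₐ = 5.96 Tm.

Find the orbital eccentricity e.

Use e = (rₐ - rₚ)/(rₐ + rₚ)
rₚ = 338.3 Gm = 3.383 × 10^11 m
rₐ = 5.96 Tm = 5.96 × 10^12 m
rₐ − rₚ = 5.6217 × 10^12 m
rₐ + rₚ = 6.2983 × 10^12 m
e = (rₐ − rₚ)/(rₐ + rₚ) = 0.892574

Final answer: e = 0.8926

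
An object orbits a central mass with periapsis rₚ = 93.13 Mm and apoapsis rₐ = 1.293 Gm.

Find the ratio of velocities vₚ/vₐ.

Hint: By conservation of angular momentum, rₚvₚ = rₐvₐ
rₚ = 93.13 Mm = 9.313 × 10^7 m
rₐ = 1.293 Gm = 1.293 × 10^9 m
rₚvₚ = rₐvₐ  ⇒  vₚ/vₐ = rₐ/rₚ
vₚ/vₐ = (1.293 × 10^9) / (9.313 × 10^7) = 13.8838

Final answer: vₚ/vₐ = 13.88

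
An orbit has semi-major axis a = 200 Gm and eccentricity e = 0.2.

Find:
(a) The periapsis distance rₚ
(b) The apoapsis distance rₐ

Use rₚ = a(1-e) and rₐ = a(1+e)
a = 200 Gm = 2 × 10^11 m
e = 0.2:  1 − e = 0.8,  1 + e = 1.2
(a) rₚ = a(1 − e) = 2 × 10^11 m × 0.8 = 1.6 × 10^11 m ≈ 160 Gm
(b) rₐ = a(1 + e) = 2 × 10^11 m × 1.2 = 2.4 × 10^11 m ≈ 240 Gm

Final answer:
(a) rₚ = 160 Gm
(b) rₐ = 240 Gm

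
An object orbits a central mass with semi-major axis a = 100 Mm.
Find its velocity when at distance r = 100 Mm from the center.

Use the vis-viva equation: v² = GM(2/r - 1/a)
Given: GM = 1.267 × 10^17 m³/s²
a = 100 Mm = 1 × 10^8 m
r = 100 Mm = 1 × 10^8 m
GM = 1.267 × 10^17 m³/s²
2/r − 1/a = 2 × 10^-8 − 1 × 10^-8 = 1 × 10^-8 m⁻¹
v² = GM (2/r − 1/a) = 1.267 × 10^9 m²/s²
v = 35594.9 m/s ≈ 35.59 km/s

Final answer: 35.59 km/s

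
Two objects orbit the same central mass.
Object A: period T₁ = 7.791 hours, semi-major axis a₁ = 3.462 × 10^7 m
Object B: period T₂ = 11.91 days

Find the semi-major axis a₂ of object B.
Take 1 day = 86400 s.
T₁ = 7.791 hours = 28047.6 s
T₂ = 11.91 days = 1.02902 × 10^6 s
a₁ = 3.462 × 10^7 m
Kepler's third law: (T₂/T₁)² = (a₂/a₁)³  ⇒  a₂ = a₁ (T₂/T₁)^(2/3)
T₂/T₁ = 36.6885
(T₂/T₁)^(2/3) = 11.0413
a₂ = 3.462 × 10^7 m × 11.0413 = 3.8225 × 10^8 m ≈ 3.822 × 10^8 m

Final answer: a₂ = 3.822 × 10^8 m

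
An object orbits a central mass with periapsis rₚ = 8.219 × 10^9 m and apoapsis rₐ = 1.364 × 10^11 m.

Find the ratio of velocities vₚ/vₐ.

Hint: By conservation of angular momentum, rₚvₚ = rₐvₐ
rₚ = 8.219 × 10^9 m
rₐ = 1.364 × 10^11 m
rₚvₚ = rₐvₐ  ⇒  vₚ/vₐ = rₐ/rₚ
vₚ/vₐ = (1.364 × 10^11) / (8.219 × 10^9) = 16.5957

Final answer: vₚ/vₐ = 16.6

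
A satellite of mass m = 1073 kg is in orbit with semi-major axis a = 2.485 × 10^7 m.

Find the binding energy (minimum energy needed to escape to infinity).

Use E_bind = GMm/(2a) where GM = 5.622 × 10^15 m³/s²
a = 2.485 × 10^7 m
GM = 5.622 × 10^15 m³/s²
m = 1073 kg
GMm = 5.622 × 10^15 × 1073 = 6.03241 × 10^18 m³·kg/s²
2a = 4.97 × 10^7 m
E_bind = GMm/(2a) = 1.21376 × 10^11 J ≈ 121.4 GJ

Final answer: 121.4 GJ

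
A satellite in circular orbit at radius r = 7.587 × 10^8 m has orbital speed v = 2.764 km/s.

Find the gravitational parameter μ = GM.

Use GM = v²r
r = 7.587 × 10^8 m
v = 2.764 km/s = 2764 m/s
v² = 7.6397 × 10^6 m²/s²
GM = v²r = 7.6397 × 10^6 × 7.587 × 10^8 = 5.79624 × 10^15 m³/s²
GM ≈ 5.796 × 10^15 m³/s²

Final answer: GM = 5.796 × 10^15 m³/s²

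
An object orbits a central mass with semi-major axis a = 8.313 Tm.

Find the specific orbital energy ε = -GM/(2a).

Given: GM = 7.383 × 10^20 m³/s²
a = 8.313 Tm = 8.313 × 10^12 m
GM = 7.383 × 10^20 m³/s²
2a = 1.6626 × 10^13 m
ε = −GM/(2a) = -4.44064 × 10^7 J/kg ≈ -44.41 MJ/kg

Final answer: -44.41 MJ/kg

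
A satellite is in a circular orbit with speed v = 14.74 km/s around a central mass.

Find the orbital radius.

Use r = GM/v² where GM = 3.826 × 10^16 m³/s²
v = 14.74 km/s = 14740 m/s
GM = 3.826 × 10^16 m³/s²
v² = 2.17268 × 10^8 m²/s²
r = GM/v² = (3.826 × 10^16) / (2.17268 × 10^8) = 1.76096 × 10^8 m ≈ 176.1 Mm

Final answer: 176.1 Mm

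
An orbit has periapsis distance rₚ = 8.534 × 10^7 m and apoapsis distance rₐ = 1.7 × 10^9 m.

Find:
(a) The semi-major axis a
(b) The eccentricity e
rₚ = 8.534 × 10^7 m
rₐ = 1.7 × 10^9 m
(a) a = (rₚ + rₐ)/2 = 8.9267 × 10^8 m ≈ 8.927 × 10^8 m
(b) e = (rₐ − rₚ)/(rₐ + rₚ) = (1.61466 × 10^9) / (1.78534 × 10^9) = 0.904399

Final answer:
(a) a = 8.927 × 10^8 m
(b) e = 0.9044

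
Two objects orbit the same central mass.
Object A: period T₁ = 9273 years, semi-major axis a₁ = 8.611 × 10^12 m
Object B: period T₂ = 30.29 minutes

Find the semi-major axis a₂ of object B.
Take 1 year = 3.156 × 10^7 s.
T₁ = 9273 years = 2.92656 × 10^11 s
T₂ = 30.29 minutes = 1817.4 s
a₁ = 8.611 × 10^12 m
Kepler's third law: (T₂/T₁)² = (a₂/a₁)³  ⇒  a₂ = a₁ (T₂/T₁)^(2/3)
T₂/T₁ = 6.21002 × 10^-9
(T₂/T₁)^(2/3) = 3.37854 × 10^-6
a₂ = 8.611 × 10^12 m × 3.37854 × 10^-6 = 2.90926 × 10^7 m ≈ 2.909 × 10^7 m

Final answer: a₂ = 2.909 × 10^7 m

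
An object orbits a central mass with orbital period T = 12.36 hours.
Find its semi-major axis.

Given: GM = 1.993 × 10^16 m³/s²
T = 12.36 hours = 44496 s
GM = 1.993 × 10^16 m³/s²
Kepler's third law: a³ = GM T² / (4π²)
T² = 1.97989 × 10^9 s²
a³ = (1.993 × 10^16) × (1.97989 × 10^9) / (4π²) = 9.99515 × 10^23 m³
a = (a³)^(1/3) = 9.99838 × 10^7 m ≈ 99.98 Mm

Final answer: 99.98 Mm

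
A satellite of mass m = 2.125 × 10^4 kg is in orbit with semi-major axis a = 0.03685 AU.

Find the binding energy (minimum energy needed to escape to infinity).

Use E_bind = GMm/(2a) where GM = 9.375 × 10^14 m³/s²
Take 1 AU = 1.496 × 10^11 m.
a = 0.03685 AU = 5.51276 × 10^9 m
GM = 9.375 × 10^14 m³/s²
m = 2.125 × 10^4 kg
GMm = 9.375 × 10^14 × 21250 = 1.99219 × 10^19 m³·kg/s²
2a = 1.10255 × 10^10 m
E_bind = GMm/(2a) = 1.80689 × 10^9 J ≈ 1.807 GJ

Final answer: 1.807 GJ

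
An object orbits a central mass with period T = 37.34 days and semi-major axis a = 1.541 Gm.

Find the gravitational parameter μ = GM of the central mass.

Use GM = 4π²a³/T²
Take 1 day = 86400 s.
T = 37.34 days = 3.22618 × 10^6 s
a = 1.541 Gm = 1.541 × 10^9 m
a³ = 3.65938 × 10^27 m³
T² = 1.04082 × 10^13 s²
GM = 4π² × (3.65938 × 10^27) / (1.04082 × 10^13) = 1.38801 × 10^16 m³/s²
GM ≈ 1.388 × 10^16 m³/s²

Final answer: GM = 1.388 × 10^16 m³/s²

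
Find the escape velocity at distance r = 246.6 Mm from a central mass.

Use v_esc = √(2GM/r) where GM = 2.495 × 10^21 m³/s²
r = 246.6 Mm = 2.466 × 10^8 m
GM = 2.495 × 10^21 m³/s²
2GM/r = 2 × (2.495 × 10^21) / (2.466 × 10^8) = 2.02352 × 10^13 m²/s²
v_esc = √(2GM/r) = 4.49836 × 10^6 m/s ≈ 4498 km/s

Final answer: 4498 km/s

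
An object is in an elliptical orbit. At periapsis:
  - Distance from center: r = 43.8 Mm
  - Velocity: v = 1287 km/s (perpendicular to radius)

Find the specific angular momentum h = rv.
r = 43.8 Mm = 4.38 × 10^7 m
v = 1287 km/s = 1.287 × 10^6 m/s
h = rv = 4.38 × 10^7 × 1.287 × 10^6 = 5.63706 × 10^13 m²/s ≈ 5.637 × 10^13 m²/s

Final answer: h = 5.637 × 10^13 m²/s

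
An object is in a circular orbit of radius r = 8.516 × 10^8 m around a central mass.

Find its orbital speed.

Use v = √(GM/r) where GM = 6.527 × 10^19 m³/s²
r = 8.516 × 10^8 m
GM = 6.527 × 10^19 m³/s²
GM/r = (6.527 × 10^19) / (8.516 × 10^8) = 7.6644 × 10^10 m²/s²
v = √(GM/r) = 276846 m/s ≈ 276.8 km/s

Final answer: 276.8 km/s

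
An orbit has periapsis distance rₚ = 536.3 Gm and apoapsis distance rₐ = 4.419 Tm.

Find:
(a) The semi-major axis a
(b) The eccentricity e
rₚ = 536.3 Gm = 5.363 × 10^11 m
rₐ = 4.419 Tm = 4.419 × 10^12 m
(a) a = (rₚ + rₐ)/2 = 2.47765 × 10^12 m ≈ 2.478 Tm
(b) e = (rₐ − rₚ)/(rₐ + rₚ) = (3.8827 × 10^12) / (4.9553 × 10^12) = 0.783545

Final answer:
(a) a = 2.478 Tm
(b) e = 0.7835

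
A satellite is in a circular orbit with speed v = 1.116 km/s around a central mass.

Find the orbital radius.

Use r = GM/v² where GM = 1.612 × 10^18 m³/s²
v = 1.116 km/s = 1116 m/s
GM = 1.612 × 10^18 m³/s²
v² = 1.24546 × 10^6 m²/s²
r = GM/v² = (1.612 × 10^18) / (1.24546 × 10^6) = 1.29431 × 10^12 m ≈ 1.294 × 10^12 m

Final answer: 1.294 × 10^12 m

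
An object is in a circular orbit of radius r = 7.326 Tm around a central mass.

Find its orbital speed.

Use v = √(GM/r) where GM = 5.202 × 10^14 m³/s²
r = 7.326 Tm = 7.326 × 10^12 m
GM = 5.202 × 10^14 m³/s²
GM/r = (5.202 × 10^14) / (7.326 × 10^12) = 71.0074 m²/s²
v = √(GM/r) = 8.42659 m/s ≈ 8.427 m/s

Final answer: 8.427 m/s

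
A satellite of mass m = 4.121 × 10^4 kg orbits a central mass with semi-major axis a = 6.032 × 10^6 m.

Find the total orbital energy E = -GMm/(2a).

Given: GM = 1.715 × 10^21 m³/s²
a = 6.032 × 10^6 m
GM = 1.715 × 10^21 m³/s²
2a = 1.2064 × 10^7 m
GMm = 1.715 × 10^21 × 41210 = 7.06751 × 10^25 m³·kg/s²
E = −GMm/(2a) = -5.85835 × 10^18 J ≈ -5.858 EJ

Final answer: -5.858 EJ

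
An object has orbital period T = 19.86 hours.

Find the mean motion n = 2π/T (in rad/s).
T = 19.86 hours = 71496 s
n = 2π / 71496 s = 8.78816 × 10^-5 rad/s ≈ 8.788 × 10^-5 rad/s

Final answer: n = 8.788 × 10^-5 rad/s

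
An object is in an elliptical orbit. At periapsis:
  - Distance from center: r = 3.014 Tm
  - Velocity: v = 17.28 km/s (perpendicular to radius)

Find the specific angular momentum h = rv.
r = 3.014 Tm = 3.014 × 10^12 m
v = 17.28 km/s = 17280 m/s
h = rv = 3.014 × 10^12 × 17280 = 5.20819 × 10^16 m²/s ≈ 5.208 × 10^16 m²/s

Final answer: h = 5.208 × 10^16 m²/s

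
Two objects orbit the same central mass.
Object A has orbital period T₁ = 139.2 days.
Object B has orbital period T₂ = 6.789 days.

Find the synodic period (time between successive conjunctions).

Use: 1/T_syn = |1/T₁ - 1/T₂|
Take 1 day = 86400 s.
T₁ = 139.2 days = 1.20269 × 10^7 s
T₂ = 6.789 days = 586570 s
1/T₁ = 8.31471 × 10^-8 s⁻¹
1/T₂ = 1.70483 × 10^-6 s⁻¹
|1/T₁ − 1/T₂| = 1.62168 × 10^-6 s⁻¹
T_syn = 1 / |1/T₁ − 1/T₂| = 616644 s ≈ 7.137 days

Final answer: T_syn = 7.137 days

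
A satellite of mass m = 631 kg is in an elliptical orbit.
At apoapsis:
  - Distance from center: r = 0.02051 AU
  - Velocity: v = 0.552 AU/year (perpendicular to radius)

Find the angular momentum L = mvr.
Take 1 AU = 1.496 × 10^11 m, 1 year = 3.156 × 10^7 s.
r = 0.02051 AU = 3.0683 × 10^9 m
v = 0.552 AU/year = 2616.58 m/s
vr = 2616.58 × 3.0683 × 10^9 = 8.02844 × 10^12 m²/s
L = m × vr = 631 × 8.02844 × 10^12 = 5.06594 × 10^15 kg·m²/s ≈ 5.066 × 10^15 kg·m²/s

Final answer: L = 5.066 × 10^15 kg·m²/s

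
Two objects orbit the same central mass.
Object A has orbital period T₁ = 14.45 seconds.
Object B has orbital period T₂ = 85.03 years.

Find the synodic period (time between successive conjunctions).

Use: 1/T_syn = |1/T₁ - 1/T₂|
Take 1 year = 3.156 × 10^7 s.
T₁ = 14.45 seconds
T₂ = 85.03 years = 2.68355 × 10^9 s
1/T₁ = 0.0692042 s⁻¹
1/T₂ = 3.72641 × 10^-10 s⁻¹
|1/T₁ − 1/T₂| = 0.0692042 s⁻¹
T_syn = 1 / |1/T₁ − 1/T₂| = 14.45 s ≈ 14.45 seconds

Final answer: T_syn = 14.45 seconds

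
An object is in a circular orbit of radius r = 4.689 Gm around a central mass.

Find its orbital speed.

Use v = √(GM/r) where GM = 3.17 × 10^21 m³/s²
r = 4.689 Gm = 4.689 × 10^9 m
GM = 3.17 × 10^21 m³/s²
GM/r = (3.17 × 10^21) / (4.689 × 10^9) = 6.7605 × 10^11 m²/s²
v = √(GM/r) = 822223 m/s ≈ 822.2 km/s

Final answer: 822.2 km/s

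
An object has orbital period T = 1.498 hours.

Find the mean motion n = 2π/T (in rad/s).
T = 1.498 hours = 5392.8 s
n = 2π / 5392.8 s = 0.00116511 rad/s ≈ 0.001165 rad/s

Final answer: n = 0.001165 rad/s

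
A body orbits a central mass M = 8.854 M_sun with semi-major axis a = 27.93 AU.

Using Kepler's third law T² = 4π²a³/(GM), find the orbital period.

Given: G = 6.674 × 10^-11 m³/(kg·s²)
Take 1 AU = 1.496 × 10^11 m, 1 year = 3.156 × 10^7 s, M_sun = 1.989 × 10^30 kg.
M = 8.854 M_sun = 1.76106 × 10^31 kg
GM = G × M = 6.674 × 10^-11 × 1.76106 × 10^31 = 1.17533 × 10^21 m³/s²
a = 27.93 AU = 4.17833 × 10^12 m
a³ = 7.2947 × 10^37 m³
T = 2π √(a³/GM) = 2π √((7.2947 × 10^37) / (1.17533 × 10^21)) = 2π × 2.49129 × 10^8 s
T = 1.56532 × 10^9 s ≈ 49.6 years

Final answer: 49.6 years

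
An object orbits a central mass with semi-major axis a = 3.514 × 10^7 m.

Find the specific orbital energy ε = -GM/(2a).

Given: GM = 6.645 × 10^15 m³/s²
a = 3.514 × 10^7 m
GM = 6.645 × 10^15 m³/s²
2a = 7.028 × 10^7 m
ε = −GM/(2a) = -9.45504 × 10^7 J/kg ≈ -94.55 MJ/kg

Final answer: -94.55 MJ/kg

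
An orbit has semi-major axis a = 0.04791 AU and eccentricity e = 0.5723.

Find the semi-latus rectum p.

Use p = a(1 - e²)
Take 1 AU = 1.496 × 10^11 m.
a = 0.04791 AU = 7.16734 × 10^9 m
e = 0.5723,  e² = 0.327527,  1 − e² = 0.672473
p = a(1 − e²) = 7.16734 × 10^9 m × 0.672473 = 4.81984 × 10^9 m ≈ 0.03222 AU

Final answer: p = 0.03222 AU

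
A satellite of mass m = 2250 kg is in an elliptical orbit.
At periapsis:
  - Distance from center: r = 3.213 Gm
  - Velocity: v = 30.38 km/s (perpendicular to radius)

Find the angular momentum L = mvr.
r = 3.213 Gm = 3.213 × 10^9 m
v = 30.38 km/s = 30380 m/s
vr = 30380 × 3.213 × 10^9 = 9.76109 × 10^13 m²/s
L = m × vr = 2250 × 9.76109 × 10^13 = 2.19625 × 10^17 kg·m²/s ≈ 2.196 × 10^17 kg·m²/s

Final answer: L = 2.196 × 10^17 kg·m²/s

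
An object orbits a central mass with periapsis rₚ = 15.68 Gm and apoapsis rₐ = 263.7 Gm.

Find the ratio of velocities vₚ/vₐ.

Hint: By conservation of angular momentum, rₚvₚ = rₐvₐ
rₚ = 15.68 Gm = 1.568 × 10^10 m
rₐ = 263.7 Gm = 2.637 × 10^11 m
rₚvₚ = rₐvₐ  ⇒  vₚ/vₐ = rₐ/rₚ
vₚ/vₐ = (2.637 × 10^11) / (1.568 × 10^10) = 16.8176

Final answer: vₚ/vₐ = 16.82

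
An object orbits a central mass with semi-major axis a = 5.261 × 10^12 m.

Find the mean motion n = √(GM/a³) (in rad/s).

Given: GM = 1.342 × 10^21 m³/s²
a = 5.261 × 10^12 m
GM = 1.342 × 10^21 m³/s²
a³ = 1.45615 × 10^38 m³
GM/a³ = (1.342 × 10^21) / (1.45615 × 10^38) = 9.21611 × 10^-18 s⁻²
n = √(GM/a³) = 3.0358 × 10^-9 rad/s ≈ 3.036 × 10^-9 rad/s

Final answer: n = 3.036 × 10^-9 rad/s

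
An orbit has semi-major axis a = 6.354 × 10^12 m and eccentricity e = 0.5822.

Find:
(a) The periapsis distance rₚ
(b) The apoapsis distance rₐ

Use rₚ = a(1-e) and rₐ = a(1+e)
a = 6.354 × 10^12 m
e = 0.5822:  1 − e = 0.4178,  1 + e = 1.5822
(a) rₚ = a(1 − e) = 6.354 × 10^12 m × 0.4178 = 2.6547 × 10^12 m ≈ 2.655 × 10^12 m
(b) rₐ = a(1 + e) = 6.354 × 10^12 m × 1.5822 = 1.00533 × 10^13 m ≈ 1.005 × 10^13 m

Final answer:
(a) rₚ = 2.655 × 10^12 m
(b) rₐ = 1.005 × 10^13 m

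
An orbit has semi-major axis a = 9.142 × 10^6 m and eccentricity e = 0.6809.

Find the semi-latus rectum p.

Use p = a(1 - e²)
a = 9.142 × 10^6 m
e = 0.6809,  e² = 0.463625,  1 − e² = 0.536375
p = a(1 − e²) = 9.142 × 10^6 m × 0.536375 = 4.90354 × 10^6 m ≈ 4.904 × 10^6 m

Final answer: p = 4.904 × 10^6 m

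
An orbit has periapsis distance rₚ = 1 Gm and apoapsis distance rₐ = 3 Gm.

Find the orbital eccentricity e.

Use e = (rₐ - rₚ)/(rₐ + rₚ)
rₚ = 1 Gm = 1 × 10^9 m
rₐ = 3 Gm = 3 × 10^9 m
rₐ − rₚ = 2 × 10^9 m
rₐ + rₚ = 4 × 10^9 m
e = (rₐ − rₚ)/(rₐ + rₚ) = 0.5

Final answer: e = 0.5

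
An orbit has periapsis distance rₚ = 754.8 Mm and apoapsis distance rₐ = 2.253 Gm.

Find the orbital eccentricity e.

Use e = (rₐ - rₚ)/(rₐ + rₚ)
rₚ = 754.8 Mm = 7.548 × 10^8 m
rₐ = 2.253 Gm = 2.253 × 10^9 m
rₐ − rₚ = 1.4982 × 10^9 m
rₐ + rₚ = 3.0078 × 10^9 m
e = (rₐ − rₚ)/(rₐ + rₚ) = 0.498105

Final answer: e = 0.4981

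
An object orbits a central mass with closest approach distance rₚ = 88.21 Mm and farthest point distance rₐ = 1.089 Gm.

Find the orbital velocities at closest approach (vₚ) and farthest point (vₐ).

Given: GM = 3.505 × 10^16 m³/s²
rₚ = 88.21 Mm = 8.821 × 10^7 m
rₐ = 1.089 Gm = 1.089 × 10^9 m
GM = 3.505 × 10^16 m³/s²
a = (rₚ + rₐ)/2 = 5.88605 × 10^8 m
Vis-viva: v² = GM (2/r − 1/a)
vₚ² = 3.505 × 10^16 × (2.26732 × 10^-8 − 1.69893 × 10^-9) = 7.35147 × 10^8 m²/s²
vₚ = 27113.6 m/s ≈ 27.11 km/s
vₐ² = 3.505 × 10^16 × (1.83655 × 10^-9 − 1.69893 × 10^-9) = 4.82341 × 10^6 m²/s²
vₐ = 2196.23 m/s ≈ 2.196 km/s

Final answer: vₚ = 27.11 km/s, vₐ = 2.196 km/s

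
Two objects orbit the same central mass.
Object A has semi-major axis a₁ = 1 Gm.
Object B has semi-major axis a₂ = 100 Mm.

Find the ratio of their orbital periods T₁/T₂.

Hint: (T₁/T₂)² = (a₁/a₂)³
a₁ = 1 Gm = 1 × 10^9 m
a₂ = 100 Mm = 1 × 10^8 m
a₁/a₂ = 10
T₁/T₂ = (a₁/a₂)^(3/2) = (10)^1.5 = 31.6228

Final answer: T₁/T₂ = 31.62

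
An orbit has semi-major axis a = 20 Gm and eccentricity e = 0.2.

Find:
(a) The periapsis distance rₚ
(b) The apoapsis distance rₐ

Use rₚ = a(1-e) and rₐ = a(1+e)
a = 20 Gm = 2 × 10^10 m
e = 0.2:  1 − e = 0.8,  1 + e = 1.2
(a) rₚ = a(1 − e) = 2 × 10^10 m × 0.8 = 1.6 × 10^10 m ≈ 16 Gm
(b) rₐ = a(1 + e) = 2 × 10^10 m × 1.2 = 2.4 × 10^10 m ≈ 24 Gm

Final answer:
(a) rₚ = 16 Gm
(b) rₐ = 24 Gm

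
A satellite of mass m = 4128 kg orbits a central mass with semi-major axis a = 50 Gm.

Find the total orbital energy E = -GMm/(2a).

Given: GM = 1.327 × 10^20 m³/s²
a = 50 Gm = 5 × 10^10 m
GM = 1.327 × 10^20 m³/s²
2a = 1 × 10^11 m
GMm = 1.327 × 10^20 × 4128 = 5.47786 × 10^23 m³·kg/s²
E = −GMm/(2a) = -5.47786 × 10^12 J ≈ -5.478 TJ

Final answer: -5.478 TJ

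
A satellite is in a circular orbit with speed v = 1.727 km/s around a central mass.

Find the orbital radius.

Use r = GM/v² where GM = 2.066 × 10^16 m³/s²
v = 1.727 km/s = 1727 m/s
GM = 2.066 × 10^16 m³/s²
v² = 2.98253 × 10^6 m²/s²
r = GM/v² = (2.066 × 10^16) / (2.98253 × 10^6) = 6.92701 × 10^9 m ≈ 6.927 × 10^9 m

Final answer: 6.927 × 10^9 m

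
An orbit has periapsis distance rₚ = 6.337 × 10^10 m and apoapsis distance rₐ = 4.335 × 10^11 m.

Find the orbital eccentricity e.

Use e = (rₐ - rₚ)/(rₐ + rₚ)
rₚ = 6.337 × 10^10 m
rₐ = 4.335 × 10^11 m
rₐ − rₚ = 3.7013 × 10^11 m
rₐ + rₚ = 4.9687 × 10^11 m
e = (rₐ − rₚ)/(rₐ + rₚ) = 0.744923

Final answer: e = 0.7449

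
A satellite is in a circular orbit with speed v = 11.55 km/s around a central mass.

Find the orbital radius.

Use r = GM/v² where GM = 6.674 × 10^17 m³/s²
v = 11.55 km/s = 11550 m/s
GM = 6.674 × 10^17 m³/s²
v² = 1.33402 × 10^8 m²/s²
r = GM/v² = (6.674 × 10^17) / (1.33402 × 10^8) = 5.0029 × 10^9 m ≈ 5.003 Gm

Final answer: 5.003 Gm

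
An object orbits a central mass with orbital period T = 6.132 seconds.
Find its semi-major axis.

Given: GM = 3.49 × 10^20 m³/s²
T = 6.132 seconds
GM = 3.49 × 10^20 m³/s²
Kepler's third law: a³ = GM T² / (4π²)
T² = 37.6014 s²
a³ = (3.49 × 10^20) × 37.6014 / (4π²) = 3.32407 × 10^20 m³
a = (a³)^(1/3) = 6.92718 × 10^6 m ≈ 6.927 Mm

Final answer: 6.927 Mm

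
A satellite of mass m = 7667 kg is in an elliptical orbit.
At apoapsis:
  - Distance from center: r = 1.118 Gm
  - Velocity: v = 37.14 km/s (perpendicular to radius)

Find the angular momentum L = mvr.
r = 1.118 Gm = 1.118 × 10^9 m
v = 37.14 km/s = 37140 m/s
vr = 37140 × 1.118 × 10^9 = 4.15225 × 10^13 m²/s
L = m × vr = 7667 × 4.15225 × 10^13 = 3.18353 × 10^17 kg·m²/s ≈ 3.184 × 10^17 kg·m²/s

Final answer: L = 3.184 × 10^17 kg·m²/s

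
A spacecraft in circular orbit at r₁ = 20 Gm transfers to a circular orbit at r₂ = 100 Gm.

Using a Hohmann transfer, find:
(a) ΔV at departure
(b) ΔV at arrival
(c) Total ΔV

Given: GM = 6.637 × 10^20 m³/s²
r₁ = 20 Gm = 2 × 10^10 m
r₂ = 100 Gm = 1 × 10^11 m
GM = 6.637 × 10^20 m³/s²
Transfer ellipse: a_t = (r₁ + r₂)/2 = 6 × 10^10 m
Circular speed at r₁: v₁ = √(GM/r₁) = 182168 m/s
Transfer speed at r₁ (periapsis): v₁ₜ = √(GM(2/r₁ − 1/a_t)) = 235177 m/s
(a) ΔV₁ = v₁ₜ − v₁ = 53009.7 m/s ≈ 53.01 km/s
Circular speed at r₂: v₂ = √(GM/r₂) = 81467.8 m/s
Transfer speed at r₂ (apoapsis): v₂ₜ = √(GM(2/r₂ − 1/a_t)) = 47035.4 m/s
(b) ΔV₂ = v₂ − v₂ₜ = 34432.3 m/s ≈ 34.43 km/s
(c) ΔV_total = ΔV₁ + ΔV₂ = 87442.1 m/s ≈ 87.44 km/s

Final answer:
(a) ΔV₁ = 53.01 km/s
(b) ΔV₂ = 34.43 km/s
(c) ΔV_total = 87.44 km/s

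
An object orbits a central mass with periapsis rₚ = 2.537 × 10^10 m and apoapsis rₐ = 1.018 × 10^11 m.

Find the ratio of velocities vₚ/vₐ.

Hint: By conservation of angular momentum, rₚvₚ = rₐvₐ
rₚ = 2.537 × 10^10 m
rₐ = 1.018 × 10^11 m
rₚvₚ = rₐvₐ  ⇒  vₚ/vₐ = rₐ/rₚ
vₚ/vₐ = (1.018 × 10^11) / (2.537 × 10^10) = 4.01261

Final answer: vₚ/vₐ = 4.013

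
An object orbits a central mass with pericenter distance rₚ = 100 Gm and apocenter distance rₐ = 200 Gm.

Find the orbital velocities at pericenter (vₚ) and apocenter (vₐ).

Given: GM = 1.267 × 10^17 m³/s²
rₚ = 100 Gm = 1 × 10^11 m
rₐ = 200 Gm = 2 × 10^11 m
GM = 1.267 × 10^17 m³/s²
a = (rₚ + rₐ)/2 = 1.5 × 10^11 m
Vis-viva: v² = GM (2/r − 1/a)
vₚ² = 1.267 × 10^17 × (2 × 10^-11 − 6.66667 × 10^-12) = 1.68933 × 10^6 m²/s²
vₚ = 1299.74 m/s ≈ 1.3 km/s
vₐ² = 1.267 × 10^17 × (1 × 10^-11 − 6.66667 × 10^-12) = 422333 m²/s²
vₐ = 649.872 m/s ≈ 649.9 m/s

Final answer: vₚ = 1.3 km/s, vₐ = 649.9 m/s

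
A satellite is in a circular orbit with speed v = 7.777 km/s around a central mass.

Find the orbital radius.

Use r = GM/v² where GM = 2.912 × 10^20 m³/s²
v = 7.777 km/s = 7777 m/s
GM = 2.912 × 10^20 m³/s²
v² = 6.04817 × 10^7 m²/s²
r = GM/v² = (2.912 × 10^20) / (6.04817 × 10^7) = 4.81468 × 10^12 m ≈ 4.815 Tm

Final answer: 4.815 Tm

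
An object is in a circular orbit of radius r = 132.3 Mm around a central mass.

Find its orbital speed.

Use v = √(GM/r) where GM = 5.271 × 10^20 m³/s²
r = 132.3 Mm = 1.323 × 10^8 m
GM = 5.271 × 10^20 m³/s²
GM/r = (5.271 × 10^20) / (1.323 × 10^8) = 3.98413 × 10^12 m²/s²
v = √(GM/r) = 1.99603 × 10^6 m/s ≈ 1996 km/s

Final answer: 1996 km/s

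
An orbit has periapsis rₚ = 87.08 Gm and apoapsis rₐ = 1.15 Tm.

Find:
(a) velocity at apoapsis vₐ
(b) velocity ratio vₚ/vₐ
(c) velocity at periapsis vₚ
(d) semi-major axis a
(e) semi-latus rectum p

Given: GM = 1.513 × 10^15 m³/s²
rₚ = 87.08 Gm = 8.708 × 10^10 m
rₐ = 1.15 Tm = 1.15 × 10^12 m
GM = 1.513 × 10^15 m³/s²
a = (rₚ + rₐ)/2 = 6.1854 × 10^11 m
e = (rₐ − rₚ)/(rₐ + rₚ) = (1.06292 × 10^12) / (1.23708 × 10^12) = 0.859217
(a) vₐ² = GM (2/rₐ − 1/a) = 1.513 × 10^15 × (1.73913 × 10^-12 − 1.61671 × 10^-12) = 185.222 m²/s²;  vₐ = 13.6096 m/s ≈ 13.61 m/s
(b) vₚ/vₐ = rₐ/rₚ (angular momentum) = (1.15 × 10^12) / (8.708 × 10^10) = 13.2062 ≈ 13.21
(c) vₚ² = GM (2/rₚ − 1/a) = 1.513 × 10^15 × (2.29674 × 10^-11 − 1.61671 × 10^-12) = 32303.6 m²/s²;  vₚ = 179.732 m/s ≈ 179.7 m/s
(d) a = 6.1854 × 10^11 m ≈ 618.5 Gm
(e) 1 − e² = 0.261746;  p = a(1 − e²) = 6.1854 × 10^11 × 0.261746 = 1.61901 × 10^11 m ≈ 161.9 Gm

Final answer:
(a) velocity at apoapsis vₐ = 13.61 m/s
(b) velocity ratio vₚ/vₐ = 13.21
(c) velocity at periapsis vₚ = 179.7 m/s
(d) semi-major axis a = 618.5 Gm
(e) semi-latus rectum p = 161.9 Gm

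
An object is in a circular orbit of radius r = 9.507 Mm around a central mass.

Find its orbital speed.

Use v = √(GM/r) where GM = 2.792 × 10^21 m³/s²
r = 9.507 Mm = 9.507 × 10^6 m
GM = 2.792 × 10^21 m³/s²
GM/r = (2.792 × 10^21) / (9.507 × 10^6) = 2.93678 × 10^14 m²/s²
v = √(GM/r) = 1.7137 × 10^7 m/s ≈ 1.714 × 10^4 km/s

Final answer: 1.714 × 10^4 km/s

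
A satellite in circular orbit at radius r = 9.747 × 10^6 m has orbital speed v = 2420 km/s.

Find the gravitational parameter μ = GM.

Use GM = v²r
r = 9.747 × 10^6 m
v = 2420 km/s = 2.42 × 10^6 m/s
v² = 5.8564 × 10^12 m²/s²
GM = v²r = 5.8564 × 10^12 × 9.747 × 10^6 = 5.70823 × 10^19 m³/s²
GM ≈ 5.708 × 10^19 m³/s²

Final answer: GM = 5.708 × 10^19 m³/s²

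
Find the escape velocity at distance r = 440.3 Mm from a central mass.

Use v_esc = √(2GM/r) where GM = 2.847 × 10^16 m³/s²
r = 440.3 Mm = 4.403 × 10^8 m
GM = 2.847 × 10^16 m³/s²
2GM/r = 2 × (2.847 × 10^16) / (4.403 × 10^8) = 1.29321 × 10^8 m²/s²
v_esc = √(2GM/r) = 11371.9 m/s ≈ 11.37 km/s

Final answer: 11.37 km/s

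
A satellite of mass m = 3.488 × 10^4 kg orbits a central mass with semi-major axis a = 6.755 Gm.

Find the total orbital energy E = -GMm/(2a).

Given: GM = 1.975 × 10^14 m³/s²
a = 6.755 Gm = 6.755 × 10^9 m
GM = 1.975 × 10^14 m³/s²
2a = 1.351 × 10^10 m
GMm = 1.975 × 10^14 × 34880 = 6.8888 × 10^18 m³·kg/s²
E = −GMm/(2a) = -5.09904 × 10^8 J ≈ -509.9 MJ

Final answer: -509.9 MJ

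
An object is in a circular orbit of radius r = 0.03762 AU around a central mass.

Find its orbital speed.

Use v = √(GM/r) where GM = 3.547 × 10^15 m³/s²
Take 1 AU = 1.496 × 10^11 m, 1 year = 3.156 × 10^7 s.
r = 0.03762 AU = 5.62795 × 10^9 m
GM = 3.547 × 10^15 m³/s²
GM/r = (3.547 × 10^15) / (5.62795 × 10^9) = 630247 m²/s²
v = √(GM/r) = 793.881 m/s ≈ 0.1675 AU/year

Final answer: 0.1675 AU/year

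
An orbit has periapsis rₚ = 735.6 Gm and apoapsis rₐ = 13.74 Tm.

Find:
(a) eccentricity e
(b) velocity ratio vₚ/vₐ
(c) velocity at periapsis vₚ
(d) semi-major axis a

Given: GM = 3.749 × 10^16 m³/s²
rₚ = 735.6 Gm = 7.356 × 10^11 m
rₐ = 13.74 Tm = 1.374 × 10^13 m
GM = 3.749 × 10^16 m³/s²
a = (rₚ + rₐ)/2 = 7.2378 × 10^12 m
e = (rₐ − rₚ)/(rₐ + rₚ) = (1.30044 × 10^13) / (1.44756 × 10^13) = 0.898367
(a) e = 0.898367 ≈ 0.8984
(b) vₚ/vₐ = rₐ/rₚ (angular momentum) = (1.374 × 10^13) / (7.356 × 10^11) = 18.6786 ≈ 18.68
(c) vₚ² = GM (2/rₚ − 1/a) = 3.749 × 10^16 × (2.71887 × 10^-12 − 1.38164 × 10^-13) = 96750.6 m²/s²;  vₚ = 311.048 m/s ≈ 311 m/s
(d) a = 7.2378 × 10^12 m ≈ 7.238 Tm

Final answer:
(a) eccentricity e = 0.8984
(b) velocity ratio vₚ/vₐ = 18.68
(c) velocity at periapsis vₚ = 311 m/s
(d) semi-major axis a = 7.238 Tm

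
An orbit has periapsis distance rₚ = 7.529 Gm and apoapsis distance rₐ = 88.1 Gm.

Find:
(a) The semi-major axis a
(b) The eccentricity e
rₚ = 7.529 Gm = 7.529 × 10^9 m
rₐ = 88.1 Gm = 8.81 × 10^10 m
(a) a = (rₚ + rₐ)/2 = 4.78145 × 10^10 m ≈ 47.81 Gm
(b) e = (rₐ − rₚ)/(rₐ + rₚ) = (8.0571 × 10^10) / (9.5629 × 10^10) = 0.842537

Final answer:
(a) a = 47.81 Gm
(b) e = 0.8425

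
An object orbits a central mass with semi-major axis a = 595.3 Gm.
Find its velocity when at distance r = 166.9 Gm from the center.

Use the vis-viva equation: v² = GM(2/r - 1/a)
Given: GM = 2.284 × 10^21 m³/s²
a = 595.3 Gm = 5.953 × 10^11 m
r = 166.9 Gm = 1.669 × 10^11 m
GM = 2.284 × 10^21 m³/s²
2/r − 1/a = 1.19832 × 10^-11 − 1.67983 × 10^-12 = 1.03034 × 10^-11 m⁻¹
v² = GM (2/r − 1/a) = 2.3533 × 10^10 m²/s²
v = 153405 m/s ≈ 153.4 km/s

Final answer: 153.4 km/s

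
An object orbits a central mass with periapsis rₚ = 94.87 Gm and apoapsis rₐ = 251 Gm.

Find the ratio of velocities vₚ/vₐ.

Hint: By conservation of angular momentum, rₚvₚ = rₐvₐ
rₚ = 94.87 Gm = 9.487 × 10^10 m
rₐ = 251 Gm = 2.51 × 10^11 m
rₚvₚ = rₐvₐ  ⇒  vₚ/vₐ = rₐ/rₚ
vₚ/vₐ = (2.51 × 10^11) / (9.487 × 10^10) = 2.64573

Final answer: vₚ/vₐ = 2.646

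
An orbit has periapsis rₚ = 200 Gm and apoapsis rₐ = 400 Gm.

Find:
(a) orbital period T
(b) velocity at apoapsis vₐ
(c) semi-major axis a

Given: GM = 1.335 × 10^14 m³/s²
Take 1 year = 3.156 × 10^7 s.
rₚ = 200 Gm = 2 × 10^11 m
rₐ = 400 Gm = 4 × 10^11 m
GM = 1.335 × 10^14 m³/s²
a = (rₚ + rₐ)/2 = 3 × 10^11 m
e = (rₐ − rₚ)/(rₐ + rₚ) = (2 × 10^11) / (6 × 10^11) = 0.333333
(a) a³ = 2.7 × 10^34 m³;  T = 2π √(a³/GM) = 2π × 1.42214 × 10^10 s = 8.93555 × 10^10 s ≈ 2831 years
(b) vₐ² = GM (2/rₐ − 1/a) = 1.335 × 10^14 × (5 × 10^-12 − 3.33333 × 10^-12) = 222.5 m²/s²;  vₐ = 14.9164 m/s ≈ 14.92 m/s
(c) a = 3 × 10^11 m ≈ 300 Gm

Final answer:
(a) orbital period T = 2831 years
(b) velocity at apoapsis vₐ = 14.92 m/s
(c) semi-major axis a = 300 Gm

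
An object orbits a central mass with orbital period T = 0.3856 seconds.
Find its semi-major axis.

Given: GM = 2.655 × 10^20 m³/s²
T = 0.3856 seconds
GM = 2.655 × 10^20 m³/s²
Kepler's third law: a³ = GM T² / (4π²)
T² = 0.148687 s²
a³ = (2.655 × 10^20) × 0.148687 / (4π²) = 9.99951 × 10^17 m³
a = (a³)^(1/3) = 999984 m ≈ 1000 km

Final answer: 1000 km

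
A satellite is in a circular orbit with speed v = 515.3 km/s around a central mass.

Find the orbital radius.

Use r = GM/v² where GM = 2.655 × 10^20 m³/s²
v = 515.3 km/s = 515300 m/s
GM = 2.655 × 10^20 m³/s²
v² = 2.65534 × 10^11 m²/s²
r = GM/v² = (2.655 × 10^20) / (2.65534 × 10^11) = 9.99872 × 10^8 m ≈ 999.9 Mm

Final answer: 999.9 Mm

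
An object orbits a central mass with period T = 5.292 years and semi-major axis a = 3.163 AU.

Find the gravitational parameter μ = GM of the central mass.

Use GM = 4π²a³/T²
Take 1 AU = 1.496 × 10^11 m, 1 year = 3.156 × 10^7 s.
T = 5.292 years = 1.67016 × 10^8 s
a = 3.163 AU = 4.73185 × 10^11 m
a³ = 1.05948 × 10^35 m³
T² = 2.78942 × 10^16 s²
GM = 4π² × (1.05948 × 10^35) / (2.78942 × 10^16) = 1.49947 × 10^20 m³/s²
GM ≈ 1.499 × 10^20 m³/s²

Final answer: GM = 1.499 × 10^20 m³/s²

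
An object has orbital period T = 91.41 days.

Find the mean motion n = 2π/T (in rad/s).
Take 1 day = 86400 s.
T = 91.41 days = 7.89782 × 10^6 s
n = 2π / (7.89782 × 10^6 s) = 7.95559 × 10^-7 rad/s ≈ 7.956 × 10^-7 rad/s

Final answer: n = 7.956 × 10^-7 rad/s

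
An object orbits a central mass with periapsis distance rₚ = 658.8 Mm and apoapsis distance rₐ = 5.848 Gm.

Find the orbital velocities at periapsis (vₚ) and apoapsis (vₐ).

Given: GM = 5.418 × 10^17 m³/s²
rₚ = 658.8 Mm = 6.588 × 10^8 m
rₐ = 5.848 Gm = 5.848 × 10^9 m
GM = 5.418 × 10^17 m³/s²
a = (rₚ + rₐ)/2 = 3.2534 × 10^9 m
Vis-viva: v² = GM (2/r − 1/a)
vₚ² = 5.418 × 10^17 × (3.03582 × 10^-9 − 3.07371 × 10^-10) = 1.47828 × 10^9 m²/s²
vₚ = 38448.3 m/s ≈ 38.45 km/s
vₐ² = 5.418 × 10^17 × (3.41997 × 10^-10 − 3.07371 × 10^-10) = 1.87606 × 10^7 m²/s²
vₐ = 4331.36 m/s ≈ 4.331 km/s

Final answer: vₚ = 38.45 km/s, vₐ = 4.331 km/s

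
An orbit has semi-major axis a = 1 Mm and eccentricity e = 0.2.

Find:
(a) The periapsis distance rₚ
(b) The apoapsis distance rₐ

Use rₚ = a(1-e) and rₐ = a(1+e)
a = 1 Mm = 1 × 10^6 m
e = 0.2:  1 − e = 0.8,  1 + e = 1.2
(a) rₚ = a(1 − e) = 1 × 10^6 m × 0.8 = 800000 m ≈ 800 km
(b) rₐ = a(1 + e) = 1 × 10^6 m × 1.2 = 1.2 × 10^6 m ≈ 1.2 Mm

Final answer:
(a) rₚ = 800 km
(b) rₐ = 1.2 Mm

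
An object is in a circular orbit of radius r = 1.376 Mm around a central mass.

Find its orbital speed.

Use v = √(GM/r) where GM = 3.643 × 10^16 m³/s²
r = 1.376 Mm = 1.376 × 10^6 m
GM = 3.643 × 10^16 m³/s²
GM/r = (3.643 × 10^16) / (1.376 × 10^6) = 2.64753 × 10^10 m²/s²
v = √(GM/r) = 162712 m/s ≈ 162.7 km/s

Final answer: 162.7 km/s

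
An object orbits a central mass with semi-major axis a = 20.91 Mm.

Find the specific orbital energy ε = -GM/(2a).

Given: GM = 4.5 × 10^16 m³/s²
a = 20.91 Mm = 2.091 × 10^7 m
GM = 4.5 × 10^16 m³/s²
2a = 4.182 × 10^7 m
ε = −GM/(2a) = -1.07604 × 10^9 J/kg ≈ -1.076 GJ/kg

Final answer: -1.076 GJ/kg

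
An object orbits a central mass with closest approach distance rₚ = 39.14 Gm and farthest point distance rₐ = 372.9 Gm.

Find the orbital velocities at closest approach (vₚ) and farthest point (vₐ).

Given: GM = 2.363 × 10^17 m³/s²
rₚ = 39.14 Gm = 3.914 × 10^10 m
rₐ = 372.9 Gm = 3.729 × 10^11 m
GM = 2.363 × 10^17 m³/s²
a = (rₚ + rₐ)/2 = 2.0602 × 10^11 m
Vis-viva: v² = GM (2/r − 1/a)
vₚ² = 2.363 × 10^17 × (5.10986 × 10^-11 − 4.8539 × 10^-12) = 1.09276 × 10^7 m²/s²
vₚ = 3305.7 m/s ≈ 3.306 km/s
vₐ² = 2.363 × 10^17 × (5.36337 × 10^-12 − 4.8539 × 10^-12) = 120388 m²/s²
vₐ = 346.97 m/s ≈ 347 m/s

Final answer: vₚ = 3.306 km/s, vₐ = 347 m/s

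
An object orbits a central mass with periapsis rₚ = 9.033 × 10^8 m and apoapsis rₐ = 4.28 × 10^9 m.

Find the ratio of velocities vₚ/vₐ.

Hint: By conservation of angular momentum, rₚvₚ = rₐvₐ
rₚ = 9.033 × 10^8 m
rₐ = 4.28 × 10^9 m
rₚvₚ = rₐvₐ  ⇒  vₚ/vₐ = rₐ/rₚ
vₚ/vₐ = (4.28 × 10^9) / (9.033 × 10^8) = 4.73818

Final answer: vₚ/vₐ = 4.738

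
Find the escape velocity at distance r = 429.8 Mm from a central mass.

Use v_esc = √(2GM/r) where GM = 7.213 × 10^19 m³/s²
r = 429.8 Mm = 4.298 × 10^8 m
GM = 7.213 × 10^19 m³/s²
2GM/r = 2 × (7.213 × 10^19) / (4.298 × 10^8) = 3.35644 × 10^11 m²/s²
v_esc = √(2GM/r) = 579348 m/s ≈ 579.3 km/s

Final answer: 579.3 km/s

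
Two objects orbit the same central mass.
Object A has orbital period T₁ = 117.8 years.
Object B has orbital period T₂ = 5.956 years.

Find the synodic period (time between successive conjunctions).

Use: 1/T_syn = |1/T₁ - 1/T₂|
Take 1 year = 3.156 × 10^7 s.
T₁ = 117.8 years = 3.71777 × 10^9 s
T₂ = 5.956 years = 1.87971 × 10^8 s
1/T₁ = 2.68979 × 10^-10 s⁻¹
1/T₂ = 5.31996 × 10^-9 s⁻¹
|1/T₁ − 1/T₂| = 5.05098 × 10^-9 s⁻¹
T_syn = 1 / |1/T₁ − 1/T₂| = 1.97981 × 10^8 s ≈ 6.273 years

Final answer: T_syn = 6.273 years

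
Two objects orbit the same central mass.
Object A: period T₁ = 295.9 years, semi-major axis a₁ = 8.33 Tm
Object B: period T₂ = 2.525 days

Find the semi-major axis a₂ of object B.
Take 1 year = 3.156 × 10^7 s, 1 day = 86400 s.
T₁ = 295.9 years = 9.3386 × 10^9 s
T₂ = 2.525 days = 218160 s
a₁ = 8.33 Tm = 8.33 × 10^12 m
Kepler's third law: (T₂/T₁)² = (a₂/a₁)³  ⇒  a₂ = a₁ (T₂/T₁)^(2/3)
T₂/T₁ = 2.33611 × 10^-5
(T₂/T₁)^(2/3) = 0.000817201
a₂ = 8.33 × 10^12 m × 0.000817201 = 6.80728 × 10^9 m ≈ 6.807 Gm

Final answer: a₂ = 6.807 Gm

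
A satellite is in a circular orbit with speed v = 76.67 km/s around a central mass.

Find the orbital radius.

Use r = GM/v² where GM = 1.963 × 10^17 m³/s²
v = 76.67 km/s = 76670 m/s
GM = 1.963 × 10^17 m³/s²
v² = 5.87829 × 10^9 m²/s²
r = GM/v² = (1.963 × 10^17) / (5.87829 × 10^9) = 3.33941 × 10^7 m ≈ 33.39 Mm

Final answer: 33.39 Mm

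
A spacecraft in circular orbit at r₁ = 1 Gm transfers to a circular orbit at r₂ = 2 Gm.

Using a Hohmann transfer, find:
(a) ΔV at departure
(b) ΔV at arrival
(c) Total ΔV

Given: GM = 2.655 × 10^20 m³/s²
r₁ = 1 Gm = 1 × 10^9 m
r₂ = 2 Gm = 2 × 10^9 m
GM = 2.655 × 10^20 m³/s²
Transfer ellipse: a_t = (r₁ + r₂)/2 = 1.5 × 10^9 m
Circular speed at r₁: v₁ = √(GM/r₁) = 515267 m/s
Transfer speed at r₁ (periapsis): v₁ₜ = √(GM(2/r₁ − 1/a_t)) = 594979 m/s
(a) ΔV₁ = v₁ₜ − v₁ = 79712.1 m/s ≈ 79.71 km/s
Circular speed at r₂: v₂ = √(GM/r₂) = 364349 m/s
Transfer speed at r₂ (apoapsis): v₂ₜ = √(GM(2/r₂ − 1/a_t)) = 297489 m/s
(b) ΔV₂ = v₂ − v₂ₜ = 66859.2 m/s ≈ 66.86 km/s
(c) ΔV_total = ΔV₁ + ΔV₂ = 146571 m/s ≈ 146.6 km/s

Final answer:
(a) ΔV₁ = 79.71 km/s
(b) ΔV₂ = 66.86 km/s
(c) ΔV_total = 146.6 km/s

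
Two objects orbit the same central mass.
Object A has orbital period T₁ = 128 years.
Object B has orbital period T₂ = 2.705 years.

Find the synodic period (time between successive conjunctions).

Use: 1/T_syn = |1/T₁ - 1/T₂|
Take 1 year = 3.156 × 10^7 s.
T₁ = 128 years = 4.03968 × 10^9 s
T₂ = 2.705 years = 8.53698 × 10^7 s
1/T₁ = 2.47544 × 10^-10 s⁻¹
1/T₂ = 1.17137 × 10^-8 s⁻¹
|1/T₁ − 1/T₂| = 1.14662 × 10^-8 s⁻¹
T_syn = 1 / |1/T₁ − 1/T₂| = 8.72129 × 10^7 s ≈ 2.763 years

Final answer: T_syn = 2.763 years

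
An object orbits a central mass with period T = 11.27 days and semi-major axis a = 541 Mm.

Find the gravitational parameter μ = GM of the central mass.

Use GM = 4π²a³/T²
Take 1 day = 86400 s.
T = 11.27 days = 973728 s
a = 541 Mm = 5.41 × 10^8 m
a³ = 1.5834 × 10^26 m³
T² = 9.48146 × 10^11 s²
GM = 4π² × (1.5834 × 10^26) / (9.48146 × 10^11) = 6.5929 × 10^15 m³/s²
GM ≈ 6.593 × 10^15 m³/s²

Final answer: GM = 6.593 × 10^15 m³/s²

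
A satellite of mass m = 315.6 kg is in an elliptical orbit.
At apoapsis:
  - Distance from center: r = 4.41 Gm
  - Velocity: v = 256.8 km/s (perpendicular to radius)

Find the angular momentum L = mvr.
r = 4.41 Gm = 4.41 × 10^9 m
v = 256.8 km/s = 256800 m/s
vr = 256800 × 4.41 × 10^9 = 1.13249 × 10^15 m²/s
L = m × vr = 315.6 × 1.13249 × 10^15 = 3.57413 × 10^17 kg·m²/s ≈ 3.574 × 10^17 kg·m²/s

Final answer: L = 3.574 × 10^17 kg·m²/s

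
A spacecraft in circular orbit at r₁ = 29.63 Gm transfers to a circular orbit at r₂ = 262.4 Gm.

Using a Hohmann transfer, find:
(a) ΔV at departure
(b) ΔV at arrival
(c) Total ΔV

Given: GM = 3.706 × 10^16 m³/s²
r₁ = 29.63 Gm = 2.963 × 10^10 m
r₂ = 262.4 Gm = 2.624 × 10^11 m
GM = 3.706 × 10^16 m³/s²
Transfer ellipse: a_t = (r₁ + r₂)/2 = 1.46015 × 10^11 m
Circular speed at r₁: v₁ = √(GM/r₁) = 1118.37 m/s
Transfer speed at r₁ (periapsis): v₁ₜ = √(GM(2/r₁ − 1/a_t)) = 1499.24 m/s
(a) ΔV₁ = v₁ₜ − v₁ = 380.863 m/s ≈ 380.9 m/s
Circular speed at r₂: v₂ = √(GM/r₂) = 375.812 m/s
Transfer speed at r₂ (apoapsis): v₂ₜ = √(GM(2/r₂ − 1/a_t)) = 169.293 m/s
(b) ΔV₂ = v₂ − v₂ₜ = 206.52 m/s ≈ 206.5 m/s
(c) ΔV_total = ΔV₁ + ΔV₂ = 587.382 m/s ≈ 587.4 m/s

Final answer:
(a) ΔV₁ = 380.9 m/s
(b) ΔV₂ = 206.5 m/s
(c) ΔV_total = 587.4 m/s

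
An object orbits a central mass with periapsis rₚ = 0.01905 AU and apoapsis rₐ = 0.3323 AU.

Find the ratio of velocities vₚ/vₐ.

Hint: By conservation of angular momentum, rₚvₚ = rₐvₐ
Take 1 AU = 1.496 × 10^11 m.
rₚ = 0.01905 AU = 2.84988 × 10^9 m
rₐ = 0.3323 AU = 4.97121 × 10^10 m
rₚvₚ = rₐvₐ  ⇒  vₚ/vₐ = rₐ/rₚ
vₚ/vₐ = (4.97121 × 10^10) / (2.84988 × 10^9) = 17.4436

Final answer: vₚ/vₐ = 17.44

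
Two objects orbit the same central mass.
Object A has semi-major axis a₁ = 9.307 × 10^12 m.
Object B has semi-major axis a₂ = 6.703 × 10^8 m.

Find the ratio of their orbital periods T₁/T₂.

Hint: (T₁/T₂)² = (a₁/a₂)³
a₁ = 9.307 × 10^12 m
a₂ = 6.703 × 10^8 m
a₁/a₂ = 13884.8
T₁/T₂ = (a₁/a₂)^(3/2) = (13884.8)^1.5 = 1.6361 × 10^6

Final answer: T₁/T₂ = 1.636 × 10^6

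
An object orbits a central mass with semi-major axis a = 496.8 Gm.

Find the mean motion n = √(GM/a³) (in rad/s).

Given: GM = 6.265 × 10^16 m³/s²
a = 496.8 Gm = 4.968 × 10^11 m
GM = 6.265 × 10^16 m³/s²
a³ = 1.22615 × 10^35 m³
GM/a³ = (6.265 × 10^16) / (1.22615 × 10^35) = 5.10948 × 10^-19 s⁻²
n = √(GM/a³) = 7.14806 × 10^-10 rad/s ≈ 7.148 × 10^-10 rad/s

Final answer: n = 7.148 × 10^-10 rad/s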